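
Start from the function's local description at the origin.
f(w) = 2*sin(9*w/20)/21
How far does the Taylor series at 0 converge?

The radius of convergence is infinite.

The factor -sin(9*w/20) is entire and contributes no finite singular point.
The polynomial part has no poles.
No finite singular points: the Taylor series at 0 converges everywhere.


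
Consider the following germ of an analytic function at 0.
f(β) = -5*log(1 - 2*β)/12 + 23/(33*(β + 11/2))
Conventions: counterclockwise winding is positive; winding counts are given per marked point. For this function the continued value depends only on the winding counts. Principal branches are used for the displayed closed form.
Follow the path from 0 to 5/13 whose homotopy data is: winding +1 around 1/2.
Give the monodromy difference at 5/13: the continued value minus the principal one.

Continued minus principal equals -(5/6)*pi*i.

The rational part is single-valued and drops out of the difference; each branch term changes only by its own monodromy.
(-5/12)*log(1 - β/(1/2)): each positive loop around 1/2 adds 2*pi*i to the log, so winding +1 contributes (-5/12)*(1)*2*pi*i = -(5/6)*pi*i.
Summing the contributions at β = 5/13 gives -(5/6)*pi*i.


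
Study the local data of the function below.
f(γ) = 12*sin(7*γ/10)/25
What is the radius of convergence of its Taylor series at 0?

The factor -sin(7*γ/10) is entire and contributes no finite singular point.
The polynomial part has no poles.
No finite singular points: the Taylor series at 0 converges everywhere.

The radius of convergence is infinite.


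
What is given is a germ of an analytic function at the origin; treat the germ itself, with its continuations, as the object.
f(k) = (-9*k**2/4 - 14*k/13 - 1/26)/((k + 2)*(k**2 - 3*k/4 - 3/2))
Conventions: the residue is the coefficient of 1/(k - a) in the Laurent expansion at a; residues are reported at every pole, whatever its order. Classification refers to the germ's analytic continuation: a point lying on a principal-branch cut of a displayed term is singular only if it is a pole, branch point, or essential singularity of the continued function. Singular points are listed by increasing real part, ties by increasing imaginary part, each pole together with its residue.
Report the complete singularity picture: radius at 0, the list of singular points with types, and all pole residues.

Radius of convergence at 0: -3/8 + (1/8)*sqrt(105).
At -2: a pole of order 1; residue -179/104.
At 3/8 - (1/8)*sqrt(105): a pole of order 1; residue -55/208 + (251/4368)*sqrt(105).
At 3/8 + (1/8)*sqrt(105): a pole of order 1; residue -55/208 - (251/4368)*sqrt(105).

Denominator factor (k**2 - 3*k/4 - 3/2): discriminant 105/16, real irrational roots 3/8 + (1/8)*sqrt(105) and 3/8 - (1/8)*sqrt(105); poles of order 1, moduli 3/8 + (1/8)*sqrt(105) and -3/8 + (1/8)*sqrt(105).
Denominator factor (k + 2): pole of order 1 at -2, modulus 2.
The radius of convergence is the smallest modulus among the singular points: -3/8 + (1/8)*sqrt(105).
At the order-1 pole -2 set g(k) = (k - (-2))*f(k) = (-9*k**2/4 - 14*k/13 - 1/26)/(k**2 - 3*k/4 - 3/2).
Simple pole: residue = g(a) at a = -2, which is -179/104.
The factor k**2 - 3*k/4 - 3/2 splits as (k - a)(k - a') with a = 3/8 - (1/8)*sqrt(105), a' = 3/8 + (1/8)*sqrt(105). At the order-1 pole a set g(k) = (k - a)*f(k) = [(-9*k**2/4 - 14*k/13 - 1/26)/(k + 2)] / (k - a').
Simple pole: residue = g(a) at a = 3/8 - (1/8)*sqrt(105), which is -55/208 + (251/4368)*sqrt(105).
The factor k**2 - 3*k/4 - 3/2 splits as (k - a)(k - a') with a = 3/8 + (1/8)*sqrt(105), a' = 3/8 - (1/8)*sqrt(105). At the order-1 pole a set g(k) = (k - a)*f(k) = [(-9*k**2/4 - 14*k/13 - 1/26)/(k + 2)] / (k - a').
Simple pole: residue = g(a) at a = 3/8 + (1/8)*sqrt(105), which is -55/208 - (251/4368)*sqrt(105).
List the singular points by increasing real part (a conjugate pair: the negative imaginary part first).


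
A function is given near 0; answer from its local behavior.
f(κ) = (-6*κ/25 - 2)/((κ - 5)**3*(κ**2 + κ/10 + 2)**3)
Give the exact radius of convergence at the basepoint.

Denominator factor (κ - 5)^3: pole of order 3 at 5, modulus 5.
Denominator factor (κ**2 + κ/10 + 2)^3: discriminant -799/100, complex-conjugate roots (-1/20) + ((1/20)*sqrt(799))*i and (-1/20) - ((1/20)*sqrt(799))*i; poles of order 3, moduli sqrt(2) and sqrt(2).
The radius of convergence is the smallest modulus among the singular points: sqrt(2).

The radius of convergence is sqrt(2).


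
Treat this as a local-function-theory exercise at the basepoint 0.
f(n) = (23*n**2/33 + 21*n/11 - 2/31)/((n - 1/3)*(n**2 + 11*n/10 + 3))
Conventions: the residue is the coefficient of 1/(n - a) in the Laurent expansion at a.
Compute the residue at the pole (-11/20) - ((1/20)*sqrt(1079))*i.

The residue is (54463/213466) + ((3400867/230329814)*sqrt(1079))*i.

The factor n**2 + 11*n/10 + 3 splits as (n - a)(n - a') with a = (-11/20) - ((1/20)*sqrt(1079))*i, a' = (-11/20) + ((1/20)*sqrt(1079))*i. At the order-1 pole a set g(n) = (n - a)*f(n) = [(23*n**2/33 + 21*n/11 - 2/31)/(n - 1/3)] / (n - a').
Simple pole: residue = g(a) at a = (-11/20) - ((1/20)*sqrt(1079))*i, which is (54463/213466) + ((3400867/230329814)*sqrt(1079))*i.


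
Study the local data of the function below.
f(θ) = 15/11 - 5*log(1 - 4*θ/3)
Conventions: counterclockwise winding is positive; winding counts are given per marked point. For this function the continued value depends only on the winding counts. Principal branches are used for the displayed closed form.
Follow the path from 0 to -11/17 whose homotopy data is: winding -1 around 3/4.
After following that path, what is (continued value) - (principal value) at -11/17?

The rational part is single-valued and drops out of the difference; each branch term changes only by its own monodromy.
(-5)*log(1 - θ/(3/4)): each positive loop around 3/4 adds 2*pi*i to the log, so winding -1 contributes (-5)*(-1)*2*pi*i = (10)*pi*i.
Summing the contributions at θ = -11/17 gives (10)*pi*i.

Continued minus principal equals (10)*pi*i.


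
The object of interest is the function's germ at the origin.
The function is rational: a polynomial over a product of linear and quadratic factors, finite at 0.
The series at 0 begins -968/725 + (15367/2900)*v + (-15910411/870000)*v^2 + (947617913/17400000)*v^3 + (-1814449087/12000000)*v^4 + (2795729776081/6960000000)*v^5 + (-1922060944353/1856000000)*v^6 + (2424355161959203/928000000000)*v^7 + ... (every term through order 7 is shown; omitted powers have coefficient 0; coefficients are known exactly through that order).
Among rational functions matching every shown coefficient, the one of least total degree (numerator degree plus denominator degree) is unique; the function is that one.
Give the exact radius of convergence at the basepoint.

The radius of convergence is 5/11.

No rational of total degree below 5 reproduces all 8 coefficients; solving the [2/3] Pade equations on them gives f(v) = (16*v**2/15 + v/5 + 32/29)/((v - 4)*(v + 5/11)**2), whose expansion matches every shown term.
Denominator factor (v + 5/11)^2: pole of order 2 at -5/11, modulus 5/11.
Denominator factor (v - 4): pole of order 1 at 4, modulus 4.
The radius of convergence is the smallest modulus among the singular points: 5/11.


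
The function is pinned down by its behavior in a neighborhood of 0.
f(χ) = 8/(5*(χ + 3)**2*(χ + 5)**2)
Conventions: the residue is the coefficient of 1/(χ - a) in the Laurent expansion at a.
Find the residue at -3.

The residue is -2/5.

At the order-2 pole -3 set g(χ) = (χ - (-3))^2*f(χ) = 8/(5*(χ + 5)**2).
Order-2 pole: residue = g'(a); g'(-3) = -2/5, so the residue is -2/5.


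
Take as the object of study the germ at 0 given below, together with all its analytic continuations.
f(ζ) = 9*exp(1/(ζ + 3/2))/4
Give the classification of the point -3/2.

The point is an essential singularity.

The exponent 1/(ζ - (-3/2)) has a pole at -3/2, so exp(1/(ζ - (-3/2))) takes every nonzero value near it: an essential singularity (not a pole of any order).


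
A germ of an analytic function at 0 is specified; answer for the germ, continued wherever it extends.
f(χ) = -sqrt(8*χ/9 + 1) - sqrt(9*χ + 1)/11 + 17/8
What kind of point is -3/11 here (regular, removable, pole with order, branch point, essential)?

The point is a regular point.

There is no denominator, hence no pole anywhere.
Branch term sqrt(1 - χ/(-9/8)): argument at -3/11 is 25/33, nonzero, so -3/11 is not its branch point (a point on a principal cut is still regular for the continued germ).
Branch term sqrt(1 - χ/(-1/9)): argument at -3/11 is -16/11, nonzero, so -3/11 is not its branch point (a point on a principal cut is still regular for the continued germ).
So the germ continues analytically to -3/11.


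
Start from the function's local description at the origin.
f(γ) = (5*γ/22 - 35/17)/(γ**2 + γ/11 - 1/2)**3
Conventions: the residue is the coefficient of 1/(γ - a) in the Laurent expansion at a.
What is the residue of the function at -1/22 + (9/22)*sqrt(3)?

The factor γ**2 + γ/11 - 1/2 splits as (γ - a)(γ - a') with a = -1/22 + (9/22)*sqrt(3), a' = -1/22 - (9/22)*sqrt(3). At the order-3 pole a set g(γ) = (γ - a)^3*f(γ) = [5*γ/22 - 35/17] / (γ - a')^3.
Order-3 pole: residue = g''(a)/2; g''(-1/22 + (9/22)*sqrt(3)) = -(7553425/3011499)*sqrt(3), so the residue is -(7553425/6022998)*sqrt(3).

The residue is -(7553425/6022998)*sqrt(3).


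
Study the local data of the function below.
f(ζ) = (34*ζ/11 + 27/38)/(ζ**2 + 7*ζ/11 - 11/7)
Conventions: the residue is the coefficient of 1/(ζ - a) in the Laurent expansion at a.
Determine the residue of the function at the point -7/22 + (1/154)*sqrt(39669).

The residue is 17/11 - (1255/2368806)*sqrt(39669).

The factor ζ**2 + 7*ζ/11 - 11/7 splits as (ζ - a)(ζ - a') with a = -7/22 + (1/154)*sqrt(39669), a' = -7/22 - (1/154)*sqrt(39669). At the order-1 pole a set g(ζ) = (ζ - a)*f(ζ) = [34*ζ/11 + 27/38] / (ζ - a').
Simple pole: residue = g(a) at a = -7/22 + (1/154)*sqrt(39669), which is 17/11 - (1255/2368806)*sqrt(39669).


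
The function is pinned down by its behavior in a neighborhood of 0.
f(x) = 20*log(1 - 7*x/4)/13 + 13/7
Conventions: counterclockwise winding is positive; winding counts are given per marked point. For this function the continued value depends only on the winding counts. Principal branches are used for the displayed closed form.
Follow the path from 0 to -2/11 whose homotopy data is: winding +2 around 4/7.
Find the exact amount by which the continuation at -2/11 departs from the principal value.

The rational part is single-valued and drops out of the difference; each branch term changes only by its own monodromy.
(20/13)*log(1 - x/(4/7)): each positive loop around 4/7 adds 2*pi*i to the log, so winding +2 contributes (20/13)*(2)*2*pi*i = (80/13)*pi*i.
Summing the contributions at x = -2/11 gives (80/13)*pi*i.

Continued minus principal equals (80/13)*pi*i.


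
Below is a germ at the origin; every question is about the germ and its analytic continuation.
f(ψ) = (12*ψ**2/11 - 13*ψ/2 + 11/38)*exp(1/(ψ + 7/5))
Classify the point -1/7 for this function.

The point is a regular point.

There is no denominator, hence no pole anywhere.
The essential point of exp(1/(ψ - (-7/5))) is -7/5, not -1/7.
So the germ continues analytically to -1/7.


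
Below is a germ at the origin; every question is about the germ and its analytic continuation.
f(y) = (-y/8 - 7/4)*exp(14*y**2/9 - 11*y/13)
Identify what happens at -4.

The point is a regular point.

There is no denominator, hence no pole anywhere.
The factor exp(14*y**2/9 - 11*y/13) is entire.
So the germ continues analytically to -4.


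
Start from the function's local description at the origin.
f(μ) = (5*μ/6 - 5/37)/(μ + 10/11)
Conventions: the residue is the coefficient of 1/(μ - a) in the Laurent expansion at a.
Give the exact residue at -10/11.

The residue is -1090/1221.

At the order-1 pole -10/11 set g(μ) = (μ - (-10/11))*f(μ) = 5*μ/6 - 5/37.
Simple pole: residue = g(a) at a = -10/11, which is -1090/1221.


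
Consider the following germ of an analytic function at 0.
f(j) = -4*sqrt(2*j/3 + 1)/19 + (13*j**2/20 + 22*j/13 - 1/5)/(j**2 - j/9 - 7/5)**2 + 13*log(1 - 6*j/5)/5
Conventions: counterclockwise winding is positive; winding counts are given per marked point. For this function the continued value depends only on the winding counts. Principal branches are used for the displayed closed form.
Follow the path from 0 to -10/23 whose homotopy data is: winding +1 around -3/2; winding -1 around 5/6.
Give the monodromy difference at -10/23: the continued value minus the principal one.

Continued minus principal equals ((56/1311)*sqrt(69)) - ((26/5)*pi)*i.

The rational part is single-valued and drops out of the difference; each branch term changes only by its own monodromy.
(13/5)*log(1 - j/(5/6)): each positive loop around 5/6 adds 2*pi*i to the log, so winding -1 contributes (13/5)*(-1)*2*pi*i = -(26/5)*pi*i.
(-4/19)*sqrt(1 - j/(-3/2)): winding +1 is odd, the square root flips sign, contributing -2*(-4/19)*sqrt(1 - (-10/23)/(-3/2)) = -2*(-4/19)*sqrt(49/69) = (56/1311)*sqrt(69).
Summing the contributions at j = -10/23 gives ((56/1311)*sqrt(69)) - ((26/5)*pi)*i.


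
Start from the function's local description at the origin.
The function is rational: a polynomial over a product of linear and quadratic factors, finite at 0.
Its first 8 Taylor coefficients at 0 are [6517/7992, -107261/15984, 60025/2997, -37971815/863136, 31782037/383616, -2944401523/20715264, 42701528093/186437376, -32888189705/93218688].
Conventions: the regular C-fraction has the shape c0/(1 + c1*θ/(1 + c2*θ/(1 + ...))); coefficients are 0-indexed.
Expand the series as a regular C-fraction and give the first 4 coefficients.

Taylor coefficients (read off): a_0 = 6517/7992, a_1 = -107261/15984, a_2 = 60025/2997, a_3 = -37971815/863136.
c0 = a_0 = 6517/7992. Peel one level at a time: if S = 1 + c*θ/S' with S'(0) = 1, then c is the θ-coefficient of S and S' = c*θ/(S - 1).
S_1 = c0/f = 1 + (2189/266)*θ + (9161563/212268)*θ^2 + ...; c1 = 2189/266.
S_2 = c1*θ/(S_1 - 1) = 1 + (-9161563/1746822)*θ + (608627285/258752934)*θ^2 + ...; c2 = -9161563/1746822.
S_3 = c2*θ/(S_2 - 1) = 1 + (80947428905/180491952663)*θ + ...; c3 = 80947428905/180491952663.

The regular C-fraction coefficients are [6517/7992, 2189/266, -9161563/1746822, 80947428905/180491952663].


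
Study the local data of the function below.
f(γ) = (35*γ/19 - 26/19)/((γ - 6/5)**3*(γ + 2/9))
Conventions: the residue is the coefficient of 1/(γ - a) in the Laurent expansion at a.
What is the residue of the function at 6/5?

At the order-3 pole 6/5 set g(γ) = (γ - (6/5))^3*f(γ) = (35*γ/19 - 26/19)/(γ + 2/9).
Order-3 pole: residue = g''(a)/2; g''(6/5) = -10125/8192, so the residue is -10125/16384.

The residue is -10125/16384.


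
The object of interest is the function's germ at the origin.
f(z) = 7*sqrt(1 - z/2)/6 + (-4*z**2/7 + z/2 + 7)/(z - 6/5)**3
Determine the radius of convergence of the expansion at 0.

The radius of convergence is 6/5.

Denominator factor (z - 6/5)^3: pole of order 3 at 6/5, modulus 6/5.
Branch term (7/6)*sqrt(1 - z/(2)): its argument vanishes at z = 2, a square-root branch point, modulus 2.
The radius of convergence is the smallest modulus among the singular points: 6/5.


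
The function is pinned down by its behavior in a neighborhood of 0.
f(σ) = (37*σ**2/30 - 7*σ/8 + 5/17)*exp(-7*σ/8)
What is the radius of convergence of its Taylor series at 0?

The factor exp(-7*σ/8) is entire and contributes no finite singular point.
The polynomial part has no poles.
No finite singular points: the Taylor series at 0 converges everywhere.

The radius of convergence is infinite.


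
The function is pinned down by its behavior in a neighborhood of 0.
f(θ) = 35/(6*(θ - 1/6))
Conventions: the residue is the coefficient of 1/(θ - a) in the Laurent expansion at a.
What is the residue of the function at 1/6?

At the order-1 pole 1/6 set g(θ) = (θ - (1/6))*f(θ) = 35/6.
Simple pole: residue = g(a) at a = 1/6, which is 35/6.

The residue is 35/6.


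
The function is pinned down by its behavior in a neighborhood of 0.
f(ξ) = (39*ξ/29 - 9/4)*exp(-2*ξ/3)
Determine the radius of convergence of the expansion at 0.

The radius of convergence is infinite.

The factor exp(-2*ξ/3) is entire and contributes no finite singular point.
The polynomial part has no poles.
No finite singular points: the Taylor series at 0 converges everywhere.


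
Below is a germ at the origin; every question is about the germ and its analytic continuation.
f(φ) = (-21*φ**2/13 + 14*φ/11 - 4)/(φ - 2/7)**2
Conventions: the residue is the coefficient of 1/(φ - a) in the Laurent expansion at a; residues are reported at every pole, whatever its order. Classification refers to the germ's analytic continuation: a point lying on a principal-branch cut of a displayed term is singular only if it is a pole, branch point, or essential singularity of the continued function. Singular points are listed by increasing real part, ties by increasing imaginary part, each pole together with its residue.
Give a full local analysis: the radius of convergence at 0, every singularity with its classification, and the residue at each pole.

Denominator factor (φ - 2/7)^2: pole of order 2 at 2/7, modulus 2/7.
The radius of convergence is the smallest modulus among the singular points: 2/7.
At the order-2 pole 2/7 set g(φ) = (φ - (2/7))^2*f(φ) = -21*φ**2/13 + 14*φ/11 - 4.
Order-2 pole: residue = g'(a); g'(2/7) = 50/143, so the residue is 50/143.

Radius of convergence at 0: 2/7.
At 2/7: a pole of order 2; residue 50/143.


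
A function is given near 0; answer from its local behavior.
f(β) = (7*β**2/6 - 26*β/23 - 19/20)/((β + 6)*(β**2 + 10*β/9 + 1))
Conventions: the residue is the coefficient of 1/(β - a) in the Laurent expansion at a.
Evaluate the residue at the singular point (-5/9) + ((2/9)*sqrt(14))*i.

The residue is (-51517/251160) + ((31201/1004640)*sqrt(14))*i.


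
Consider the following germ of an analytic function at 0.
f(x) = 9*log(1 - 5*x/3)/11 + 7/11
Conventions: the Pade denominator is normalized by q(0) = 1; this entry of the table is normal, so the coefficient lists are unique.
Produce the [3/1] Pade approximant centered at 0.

The Pade approximant has numerator coefficients [7/11, -95/44, 25/44, 125/792]; denominator coefficients [1, -5/4].

Taylor coefficients needed (expand at 0): a_0 = 7/11, a_1 = -15/11, a_2 = -25/22, a_3 = -125/99, a_4 = -625/396.
Write the denominator as Q(x) = 1 + q1*x. Requiring Q*f - P = O(x^5) with deg P <= 3 kills the coefficients of x^4..x^4 in Q*f:
  x^4: a_4 + q1*a_3 = 0, i.e. -625/396 + (-125/99)*q1 = 0.
Solving this linear system: q1 = -5/4.
The numerator is Q*f truncated at degree 3: P0 = a_0 = 7/11; P1 = a_1 + q1*a_0 = -95/44; P2 = a_2 + q1*a_1 = 25/44; P3 = a_3 + q1*a_2 = 125/792.


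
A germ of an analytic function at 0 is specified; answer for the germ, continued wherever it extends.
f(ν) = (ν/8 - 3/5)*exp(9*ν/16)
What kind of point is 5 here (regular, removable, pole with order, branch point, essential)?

The point is a regular point.

There is no denominator, hence no pole anywhere.
The factor exp(9*ν/16) is entire.
So the germ continues analytically to 5.


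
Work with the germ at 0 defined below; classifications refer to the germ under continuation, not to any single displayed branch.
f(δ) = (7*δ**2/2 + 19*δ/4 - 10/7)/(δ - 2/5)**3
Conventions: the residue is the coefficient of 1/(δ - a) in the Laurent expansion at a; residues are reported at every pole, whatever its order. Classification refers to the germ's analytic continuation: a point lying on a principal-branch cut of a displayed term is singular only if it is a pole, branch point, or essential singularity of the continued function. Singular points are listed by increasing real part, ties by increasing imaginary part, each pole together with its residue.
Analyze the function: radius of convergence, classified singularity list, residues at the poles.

Radius of convergence at 0: 2/5.
At 2/5: a pole of order 3; residue 7/2.

Denominator factor (δ - 2/5)^3: pole of order 3 at 2/5, modulus 2/5.
The radius of convergence is the smallest modulus among the singular points: 2/5.
At the order-3 pole 2/5 set g(δ) = (δ - (2/5))^3*f(δ) = 7*δ**2/2 + 19*δ/4 - 10/7.
Order-3 pole: residue = g''(a)/2; g''(2/5) = 7, so the residue is 7/2.


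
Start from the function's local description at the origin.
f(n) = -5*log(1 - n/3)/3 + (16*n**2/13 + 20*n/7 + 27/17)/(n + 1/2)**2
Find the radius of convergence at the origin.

Denominator factor (n + 1/2)^2: pole of order 2 at -1/2, modulus 1/2.
Branch term (-5/3)*log(1 - n/(3)): its argument vanishes at n = 3, a logarithmic branch point, modulus 3.
The radius of convergence is the smallest modulus among the singular points: 1/2.

The radius of convergence is 1/2.


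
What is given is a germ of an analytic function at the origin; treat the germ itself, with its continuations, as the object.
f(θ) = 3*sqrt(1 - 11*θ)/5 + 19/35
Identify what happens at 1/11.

The term (3/5)*sqrt(1 - θ/(1/11)) has argument 1 - 1/11/(1/11) = 0 at 1/11: a square-root (algebraic, two-sheeted) branch point; the remaining terms are analytic or single-valued there.

The point is an algebraic (square-root) branch point.


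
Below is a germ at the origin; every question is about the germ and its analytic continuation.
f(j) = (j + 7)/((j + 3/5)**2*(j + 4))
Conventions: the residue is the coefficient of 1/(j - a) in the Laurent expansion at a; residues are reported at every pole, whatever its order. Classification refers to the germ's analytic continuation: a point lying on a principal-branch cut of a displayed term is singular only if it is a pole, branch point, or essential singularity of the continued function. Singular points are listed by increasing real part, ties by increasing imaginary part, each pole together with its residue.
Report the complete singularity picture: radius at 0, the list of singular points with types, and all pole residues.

Radius of convergence at 0: 3/5.
At -4: a pole of order 1; residue 75/289.
At -3/5: a pole of order 2; residue -75/289.

Denominator factor (j + 4): pole of order 1 at -4, modulus 4.
Denominator factor (j + 3/5)^2: pole of order 2 at -3/5, modulus 3/5.
The radius of convergence is the smallest modulus among the singular points: 3/5.
At the order-1 pole -4 set g(j) = (j - (-4))*f(j) = (j + 7)/(j + 3/5)**2.
Simple pole: residue = g(a) at a = -4, which is 75/289.
At the order-2 pole -3/5 set g(j) = (j - (-3/5))^2*f(j) = (j + 7)/(j + 4).
Order-2 pole: residue = g'(a); g'(-3/5) = -75/289, so the residue is -75/289.
List the singular points by increasing real part (a conjugate pair: the negative imaginary part first).


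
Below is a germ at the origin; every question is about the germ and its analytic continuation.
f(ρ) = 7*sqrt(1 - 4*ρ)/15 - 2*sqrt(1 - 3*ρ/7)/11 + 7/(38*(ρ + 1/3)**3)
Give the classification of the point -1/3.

The point is a pole of order 3.

The denominator factor ρ + 1/3 vanishes at -1/3 and appears to the power 3; the numerator there equals 7/38, nonzero, and no other factor vanishes.
The branch terms are analytic at this point.
Hence a pole whose order is the multiplicity, 3.


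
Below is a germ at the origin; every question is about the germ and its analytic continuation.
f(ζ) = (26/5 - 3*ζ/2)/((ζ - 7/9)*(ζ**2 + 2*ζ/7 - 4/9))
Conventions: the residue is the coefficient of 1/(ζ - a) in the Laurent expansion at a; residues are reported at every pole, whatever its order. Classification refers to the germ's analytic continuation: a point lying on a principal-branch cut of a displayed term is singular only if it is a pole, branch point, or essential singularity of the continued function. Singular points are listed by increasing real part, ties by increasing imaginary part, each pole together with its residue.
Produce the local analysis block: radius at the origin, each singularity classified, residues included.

Radius of convergence at 0: -1/7 + (1/21)*sqrt(205).
At -1/7 - (1/21)*sqrt(205): a pole of order 1; residue -3267/620 + (72927/127100)*sqrt(205).
At -1/7 + (1/21)*sqrt(205): a pole of order 1; residue -3267/620 - (72927/127100)*sqrt(205).
At 7/9: a pole of order 1; residue 3267/310.


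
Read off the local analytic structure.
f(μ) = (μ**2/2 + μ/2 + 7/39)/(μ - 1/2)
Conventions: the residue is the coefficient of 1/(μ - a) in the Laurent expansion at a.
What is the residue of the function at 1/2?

The residue is 173/312.

At the order-1 pole 1/2 set g(μ) = (μ - (1/2))*f(μ) = μ**2/2 + μ/2 + 7/39.
Simple pole: residue = g(a) at a = 1/2, which is 173/312.


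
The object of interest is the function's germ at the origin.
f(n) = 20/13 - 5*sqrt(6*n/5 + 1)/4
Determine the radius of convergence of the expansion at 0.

Branch term (-5/4)*sqrt(1 - n/(-5/6)): its argument vanishes at n = -5/6, a square-root branch point, modulus 5/6.
The radius of convergence is the smallest modulus among the singular points: 5/6.

The radius of convergence is 5/6.


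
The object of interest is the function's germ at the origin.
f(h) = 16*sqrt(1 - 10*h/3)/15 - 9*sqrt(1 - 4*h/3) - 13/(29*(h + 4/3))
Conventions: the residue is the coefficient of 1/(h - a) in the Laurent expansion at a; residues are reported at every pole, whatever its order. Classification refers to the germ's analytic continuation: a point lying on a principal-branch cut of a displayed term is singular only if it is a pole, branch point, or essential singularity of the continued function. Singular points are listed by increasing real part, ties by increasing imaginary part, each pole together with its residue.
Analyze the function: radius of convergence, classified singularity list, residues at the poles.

Denominator factor (h + 4/3): pole of order 1 at -4/3, modulus 4/3.
Branch term (16/15)*sqrt(1 - h/(3/10)): its argument vanishes at h = 3/10, a square-root branch point, modulus 3/10.
Branch term (-9)*sqrt(1 - h/(3/4)): its argument vanishes at h = 3/4, a square-root branch point, modulus 3/4.
The radius of convergence is the smallest modulus among the singular points: 3/10.
The branch terms are analytic at -4/3 and contribute nothing to the residue; only the rational part matters.
At the order-1 pole -4/3 set g(h) = (h - (-4/3))*(rational part) = -13/29.
Simple pole: residue = g(a) at a = -4/3, which is -13/29.
List the singular points by increasing real part (a conjugate pair: the negative imaginary part first).

Radius of convergence at 0: 3/10.
At -4/3: a pole of order 1; residue -13/29.
At 3/10: an algebraic (square-root) branch point.
At 3/4: an algebraic (square-root) branch point.


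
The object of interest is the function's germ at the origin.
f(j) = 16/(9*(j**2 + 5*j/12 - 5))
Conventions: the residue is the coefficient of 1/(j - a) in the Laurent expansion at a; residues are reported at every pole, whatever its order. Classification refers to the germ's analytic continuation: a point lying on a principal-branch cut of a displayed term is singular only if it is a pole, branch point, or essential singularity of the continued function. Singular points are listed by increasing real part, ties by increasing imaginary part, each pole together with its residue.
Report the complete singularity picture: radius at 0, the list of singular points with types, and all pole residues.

Denominator factor (j**2 + 5*j/12 - 5): discriminant 2905/144, real irrational roots -5/24 + (1/24)*sqrt(2905) and -5/24 - (1/24)*sqrt(2905); poles of order 1, moduli -5/24 + (1/24)*sqrt(2905) and 5/24 + (1/24)*sqrt(2905).
The radius of convergence is the smallest modulus among the singular points: -5/24 + (1/24)*sqrt(2905).
The factor j**2 + 5*j/12 - 5 splits as (j - a)(j - a') with a = -5/24 - (1/24)*sqrt(2905), a' = -5/24 + (1/24)*sqrt(2905). At the order-1 pole a set g(j) = (j - a)*f(j) = [16/9] / (j - a').
Simple pole: residue = g(a) at a = -5/24 - (1/24)*sqrt(2905), which is -(64/8715)*sqrt(2905).
The factor j**2 + 5*j/12 - 5 splits as (j - a)(j - a') with a = -5/24 + (1/24)*sqrt(2905), a' = -5/24 - (1/24)*sqrt(2905). At the order-1 pole a set g(j) = (j - a)*f(j) = [16/9] / (j - a').
Simple pole: residue = g(a) at a = -5/24 + (1/24)*sqrt(2905), which is (64/8715)*sqrt(2905).
List the singular points by increasing real part (a conjugate pair: the negative imaginary part first).

Radius of convergence at 0: -5/24 + (1/24)*sqrt(2905).
At -5/24 - (1/24)*sqrt(2905): a pole of order 1; residue -(64/8715)*sqrt(2905).
At -5/24 + (1/24)*sqrt(2905): a pole of order 1; residue (64/8715)*sqrt(2905).


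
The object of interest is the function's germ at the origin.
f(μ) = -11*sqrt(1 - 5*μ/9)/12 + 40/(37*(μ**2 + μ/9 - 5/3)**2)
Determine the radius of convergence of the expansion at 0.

Denominator factor (μ**2 + μ/9 - 5/3)^2: discriminant 541/81, real irrational roots -1/18 + (1/18)*sqrt(541) and -1/18 - (1/18)*sqrt(541); poles of order 2, moduli -1/18 + (1/18)*sqrt(541) and 1/18 + (1/18)*sqrt(541).
Branch term (-11/12)*sqrt(1 - μ/(9/5)): its argument vanishes at μ = 9/5, a square-root branch point, modulus 9/5.
The radius of convergence is the smallest modulus among the singular points: -1/18 + (1/18)*sqrt(541).

The radius of convergence is -1/18 + (1/18)*sqrt(541).


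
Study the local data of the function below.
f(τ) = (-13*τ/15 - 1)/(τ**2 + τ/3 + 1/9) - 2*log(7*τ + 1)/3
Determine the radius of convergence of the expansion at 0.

The radius of convergence is 1/7.

Denominator factor (τ**2 + τ/3 + 1/9): discriminant -1/3, complex-conjugate roots (-1/6) + ((1/6)*sqrt(3))*i and (-1/6) - ((1/6)*sqrt(3))*i; poles of order 1, moduli 1/3 and 1/3.
Branch term (-2/3)*log(1 - τ/(-1/7)): its argument vanishes at τ = -1/7, a logarithmic branch point, modulus 1/7.
The radius of convergence is the smallest modulus among the singular points: 1/7.


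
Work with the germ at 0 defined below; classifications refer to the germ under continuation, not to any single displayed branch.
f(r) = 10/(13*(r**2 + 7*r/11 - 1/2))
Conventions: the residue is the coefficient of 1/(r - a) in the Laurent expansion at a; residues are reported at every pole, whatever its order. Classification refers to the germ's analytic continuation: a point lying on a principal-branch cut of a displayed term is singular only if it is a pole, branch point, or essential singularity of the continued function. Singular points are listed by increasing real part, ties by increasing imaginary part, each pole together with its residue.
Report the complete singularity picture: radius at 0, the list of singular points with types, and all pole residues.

Denominator factor (r**2 + 7*r/11 - 1/2): discriminant 291/121, real irrational roots -7/22 + (1/22)*sqrt(291) and -7/22 - (1/22)*sqrt(291); poles of order 1, moduli -7/22 + (1/22)*sqrt(291) and 7/22 + (1/22)*sqrt(291).
The radius of convergence is the smallest modulus among the singular points: -7/22 + (1/22)*sqrt(291).
The factor r**2 + 7*r/11 - 1/2 splits as (r - a)(r - a') with a = -7/22 - (1/22)*sqrt(291), a' = -7/22 + (1/22)*sqrt(291). At the order-1 pole a set g(r) = (r - a)*f(r) = [10/13] / (r - a').
Simple pole: residue = g(a) at a = -7/22 - (1/22)*sqrt(291), which is -(110/3783)*sqrt(291).
The factor r**2 + 7*r/11 - 1/2 splits as (r - a)(r - a') with a = -7/22 + (1/22)*sqrt(291), a' = -7/22 - (1/22)*sqrt(291). At the order-1 pole a set g(r) = (r - a)*f(r) = [10/13] / (r - a').
Simple pole: residue = g(a) at a = -7/22 + (1/22)*sqrt(291), which is (110/3783)*sqrt(291).
List the singular points by increasing real part (a conjugate pair: the negative imaginary part first).

Radius of convergence at 0: -7/22 + (1/22)*sqrt(291).
At -7/22 - (1/22)*sqrt(291): a pole of order 1; residue -(110/3783)*sqrt(291).
At -7/22 + (1/22)*sqrt(291): a pole of order 1; residue (110/3783)*sqrt(291).


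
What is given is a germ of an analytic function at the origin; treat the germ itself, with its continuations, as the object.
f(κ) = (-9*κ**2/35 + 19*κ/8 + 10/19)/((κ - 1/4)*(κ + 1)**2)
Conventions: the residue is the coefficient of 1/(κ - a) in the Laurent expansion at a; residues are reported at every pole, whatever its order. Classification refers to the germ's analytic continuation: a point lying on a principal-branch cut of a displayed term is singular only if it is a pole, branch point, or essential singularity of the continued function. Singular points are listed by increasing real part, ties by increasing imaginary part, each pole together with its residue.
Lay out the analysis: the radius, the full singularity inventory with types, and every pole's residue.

Radius of convergence at 0: 1/4.
At -1: a pole of order 2; residue -32043/33250.
At 1/4: a pole of order 1; residue 23493/33250.

Denominator factor (κ + 1)^2: pole of order 2 at -1, modulus 1.
Denominator factor (κ - 1/4): pole of order 1 at 1/4, modulus 1/4.
The radius of convergence is the smallest modulus among the singular points: 1/4.
At the order-2 pole -1 set g(κ) = (κ - (-1))^2*f(κ) = (-9*κ**2/35 + 19*κ/8 + 10/19)/(κ - 1/4).
Order-2 pole: residue = g'(a); g'(-1) = -32043/33250, so the residue is -32043/33250.
At the order-1 pole 1/4 set g(κ) = (κ - (1/4))*f(κ) = (-9*κ**2/35 + 19*κ/8 + 10/19)/(κ + 1)**2.
Simple pole: residue = g(a) at a = 1/4, which is 23493/33250.
List the singular points by increasing real part (a conjugate pair: the negative imaginary part first).


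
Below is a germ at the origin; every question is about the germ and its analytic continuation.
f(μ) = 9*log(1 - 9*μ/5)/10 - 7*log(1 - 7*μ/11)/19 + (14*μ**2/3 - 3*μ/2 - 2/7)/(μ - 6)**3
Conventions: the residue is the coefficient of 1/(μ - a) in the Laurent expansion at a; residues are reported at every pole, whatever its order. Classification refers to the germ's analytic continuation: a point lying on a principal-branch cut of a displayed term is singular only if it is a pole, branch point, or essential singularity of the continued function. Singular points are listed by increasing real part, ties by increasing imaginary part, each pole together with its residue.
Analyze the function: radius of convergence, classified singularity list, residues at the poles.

Radius of convergence at 0: 5/9.
At 5/9: a logarithmic branch point.
At 11/7: a logarithmic branch point.
At 6: a pole of order 3; residue 14/3.

Denominator factor (μ - 6)^3: pole of order 3 at 6, modulus 6.
Branch term (9/10)*log(1 - μ/(5/9)): its argument vanishes at μ = 5/9, a logarithmic branch point, modulus 5/9.
Branch term (-7/19)*log(1 - μ/(11/7)): its argument vanishes at μ = 11/7, a logarithmic branch point, modulus 11/7.
The radius of convergence is the smallest modulus among the singular points: 5/9.
The branch terms are analytic at 6 and contribute nothing to the residue; only the rational part matters.
At the order-3 pole 6 set g(μ) = (μ - (6))^3*(rational part) = 14*μ**2/3 - 3*μ/2 - 2/7.
Order-3 pole: residue = g''(a)/2; g''(6) = 28/3, so the residue is 14/3.
List the singular points by increasing real part (a conjugate pair: the negative imaginary part first).


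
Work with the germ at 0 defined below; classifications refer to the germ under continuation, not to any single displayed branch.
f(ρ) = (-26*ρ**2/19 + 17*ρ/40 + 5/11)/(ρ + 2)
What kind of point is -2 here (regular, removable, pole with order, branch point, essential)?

The point is a pole of order 1.

The denominator factor ρ + 2 vanishes at -2 and appears to the power 1; the numerator there equals -24533/4180, nonzero, and no other factor vanishes.
Hence a pole whose order is the multiplicity, 1.


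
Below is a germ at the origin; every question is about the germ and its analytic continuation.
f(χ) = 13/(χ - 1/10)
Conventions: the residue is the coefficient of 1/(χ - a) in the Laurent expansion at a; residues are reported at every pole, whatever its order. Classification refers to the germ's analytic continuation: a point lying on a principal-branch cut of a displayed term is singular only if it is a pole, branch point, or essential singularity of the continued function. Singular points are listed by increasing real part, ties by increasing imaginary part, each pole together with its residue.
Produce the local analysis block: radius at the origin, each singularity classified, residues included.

Denominator factor (χ - 1/10): pole of order 1 at 1/10, modulus 1/10.
The radius of convergence is the smallest modulus among the singular points: 1/10.
At the order-1 pole 1/10 set g(χ) = (χ - (1/10))*f(χ) = 13.
Simple pole: residue = g(a) at a = 1/10, which is 13.

Radius of convergence at 0: 1/10.
At 1/10: a pole of order 1; residue 13.


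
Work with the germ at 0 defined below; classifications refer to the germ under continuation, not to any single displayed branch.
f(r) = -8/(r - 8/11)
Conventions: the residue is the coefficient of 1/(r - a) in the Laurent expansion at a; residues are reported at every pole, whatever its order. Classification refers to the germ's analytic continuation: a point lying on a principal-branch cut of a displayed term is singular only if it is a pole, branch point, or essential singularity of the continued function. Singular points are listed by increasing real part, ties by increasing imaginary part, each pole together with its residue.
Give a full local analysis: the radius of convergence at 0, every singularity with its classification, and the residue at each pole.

Radius of convergence at 0: 8/11.
At 8/11: a pole of order 1; residue -8.

Denominator factor (r - 8/11): pole of order 1 at 8/11, modulus 8/11.
The radius of convergence is the smallest modulus among the singular points: 8/11.
At the order-1 pole 8/11 set g(r) = (r - (8/11))*f(r) = -8.
Simple pole: residue = g(a) at a = 8/11, which is -8.


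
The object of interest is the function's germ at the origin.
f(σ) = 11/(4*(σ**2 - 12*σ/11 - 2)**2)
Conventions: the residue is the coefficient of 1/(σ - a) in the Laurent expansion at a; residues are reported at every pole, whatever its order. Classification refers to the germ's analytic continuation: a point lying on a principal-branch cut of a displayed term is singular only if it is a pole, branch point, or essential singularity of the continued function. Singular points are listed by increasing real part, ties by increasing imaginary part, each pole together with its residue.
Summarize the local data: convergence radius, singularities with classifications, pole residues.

Radius of convergence at 0: -6/11 + (1/11)*sqrt(278).
At 6/11 - (1/11)*sqrt(278): a pole of order 2; residue (14641/1236544)*sqrt(278).
At 6/11 + (1/11)*sqrt(278): a pole of order 2; residue -(14641/1236544)*sqrt(278).

Denominator factor (σ**2 - 12*σ/11 - 2)^2: discriminant 1112/121, real irrational roots 6/11 + (1/11)*sqrt(278) and 6/11 - (1/11)*sqrt(278); poles of order 2, moduli 6/11 + (1/11)*sqrt(278) and -6/11 + (1/11)*sqrt(278).
The radius of convergence is the smallest modulus among the singular points: -6/11 + (1/11)*sqrt(278).
The factor σ**2 - 12*σ/11 - 2 splits as (σ - a)(σ - a') with a = 6/11 - (1/11)*sqrt(278), a' = 6/11 + (1/11)*sqrt(278). At the order-2 pole a set g(σ) = (σ - a)^2*f(σ) = [11/4] / (σ - a')^2.
Order-2 pole: residue = g'(a); g'(6/11 - (1/11)*sqrt(278)) = (14641/1236544)*sqrt(278), so the residue is (14641/1236544)*sqrt(278).
The factor σ**2 - 12*σ/11 - 2 splits as (σ - a)(σ - a') with a = 6/11 + (1/11)*sqrt(278), a' = 6/11 - (1/11)*sqrt(278). At the order-2 pole a set g(σ) = (σ - a)^2*f(σ) = [11/4] / (σ - a')^2.
Order-2 pole: residue = g'(a); g'(6/11 + (1/11)*sqrt(278)) = -(14641/1236544)*sqrt(278), so the residue is -(14641/1236544)*sqrt(278).
List the singular points by increasing real part (a conjugate pair: the negative imaginary part first).


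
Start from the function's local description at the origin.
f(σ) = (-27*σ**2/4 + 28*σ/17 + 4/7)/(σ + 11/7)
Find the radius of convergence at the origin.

Denominator factor (σ + 11/7): pole of order 1 at -11/7, modulus 11/7.
The radius of convergence is the smallest modulus among the singular points: 11/7.

The radius of convergence is 11/7.


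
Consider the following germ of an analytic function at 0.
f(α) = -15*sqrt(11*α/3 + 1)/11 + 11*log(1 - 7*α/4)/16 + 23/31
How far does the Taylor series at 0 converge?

The radius of convergence is 3/11.

Branch term (-15/11)*sqrt(1 - α/(-3/11)): its argument vanishes at α = -3/11, a square-root branch point, modulus 3/11.
Branch term (11/16)*log(1 - α/(4/7)): its argument vanishes at α = 4/7, a logarithmic branch point, modulus 4/7.
The radius of convergence is the smallest modulus among the singular points: 3/11.
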